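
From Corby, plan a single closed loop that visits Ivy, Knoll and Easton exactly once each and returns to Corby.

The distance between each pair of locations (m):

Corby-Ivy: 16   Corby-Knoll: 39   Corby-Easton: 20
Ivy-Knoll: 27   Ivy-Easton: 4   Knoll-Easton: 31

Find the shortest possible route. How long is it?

90 m — the shortest possible round trip.

Corby → Ivy → Knoll → Easton → Corby: 16+27+31+20 = 94
Corby → Ivy → Easton → Knoll → Corby: 16+4+31+39 = 90
Corby → Knoll → Ivy → Easton → Corby: 39+27+4+20 = 90
The minimum is 90.
One optimal route: Corby → Ivy → Easton → Knoll → Corby (or its reverse).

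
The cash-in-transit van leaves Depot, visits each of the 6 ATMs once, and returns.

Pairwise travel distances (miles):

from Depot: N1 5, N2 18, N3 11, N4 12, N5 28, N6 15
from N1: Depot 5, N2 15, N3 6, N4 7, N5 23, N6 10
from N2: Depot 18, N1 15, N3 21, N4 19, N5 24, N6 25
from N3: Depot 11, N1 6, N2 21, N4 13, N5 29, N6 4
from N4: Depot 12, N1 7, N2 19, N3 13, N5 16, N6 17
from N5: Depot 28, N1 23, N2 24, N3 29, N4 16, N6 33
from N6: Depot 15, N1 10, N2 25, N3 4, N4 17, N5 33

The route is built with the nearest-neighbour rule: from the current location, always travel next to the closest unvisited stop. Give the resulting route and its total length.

Total distance 90 miles via the nearest-neighbour route Depot → N1 → N3 → N6 → N4 → N5 → N2 → Depot.

From Depot: distances to unvisited — N1=5, N3=11, N4=12, N6=15, N2=18, N5=28. Nearest is N1 (5).
From N1: distances to unvisited — N3=6, N4=7, N6=10, N2=15, N5=23. Nearest is N3 (6).
From N3: distances to unvisited — N6=4, N4=13, N2=21, N5=29. Nearest is N6 (4).
From N6: distances to unvisited — N4=17, N2=25, N5=33. Nearest is N4 (17).
From N4: distances to unvisited — N5=16, N2=19. Nearest is N5 (16).
From N5: distances to unvisited — N2=24. Nearest is N2 (24).
Return N2→Depot: 18.
Total = 5 + 6 + 4 + 17 + 16 + 24 + 18 = 90.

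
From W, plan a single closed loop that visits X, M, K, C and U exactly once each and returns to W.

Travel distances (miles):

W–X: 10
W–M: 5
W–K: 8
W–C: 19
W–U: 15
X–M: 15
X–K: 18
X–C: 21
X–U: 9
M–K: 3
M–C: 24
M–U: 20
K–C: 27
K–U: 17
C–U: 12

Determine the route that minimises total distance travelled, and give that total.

There are 60 distinct closed tours to check (reversals are equivalent).
W-X-M-K-C-U-W: 10+15+3+27+12+15 = 82
W-X-M-K-U-C-W: 10+15+3+17+12+19 = 76
W-X-M-C-K-U-W: 10+15+24+27+17+15 = 108
W-X-M-C-U-K-W: 10+15+24+12+17+8 = 86
W-X-M-U-K-C-W: 10+15+20+17+27+19 = 108
W-X-M-U-C-K-W: 10+15+20+12+27+8 = 92
W-X-K-M-C-U-W: 10+18+3+24+12+15 = 82
W-X-K-M-U-C-W: 10+18+3+20+12+19 = 82
W-X-K-C-M-U-W: 10+18+27+24+20+15 = 114
W-X-K-C-U-M-W: 10+18+27+12+20+5 = 92
W-X-K-U-M-C-W: 10+18+17+20+24+19 = 108
W-X-K-U-C-M-W: 10+18+17+12+24+5 = 86
W-X-C-M-K-U-W: 10+21+24+3+17+15 = 90
W-X-C-M-U-K-W: 10+21+24+20+17+8 = 100
… (46 more)
W-X-U-C-M-K-W: 10+9+12+24+3+8 = 66  ← best
The minimum is 66.
One optimal route: W → X → U → C → M → K → W (or its reverse).

66 miles — the shortest possible round trip.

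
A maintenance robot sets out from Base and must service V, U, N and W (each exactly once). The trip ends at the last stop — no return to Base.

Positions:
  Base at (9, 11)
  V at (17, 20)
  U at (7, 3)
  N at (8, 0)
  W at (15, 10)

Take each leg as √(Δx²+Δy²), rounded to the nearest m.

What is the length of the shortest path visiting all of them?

Shortest open route: 33 m.

There are 4! = 24 possible orderings.
Base → V → U → N → W: 12+20+3+12 = 47
Base → V → U → W → N: 12+20+11+12 = 55
Base → V → N → U → W: 12+22+3+11 = 48
Base → V → N → W → U: 12+22+12+11 = 57
Base → V → W → U → N: 12+10+11+3 = 36
Base → V → W → N → U: 12+10+12+3 = 37
Base → U → V → N → W: 8+20+22+12 = 62
Base → U → V → W → N: 8+20+10+12 = 50
Base → U → N → V → W: 8+3+22+10 = 43
Base → U → N → W → V: 8+3+12+10 = 33
Base → U → W → V → N: 8+11+10+22 = 51
Base → U → W → N → V: 8+11+12+22 = 53
Base → N → V → U → W: 11+22+20+11 = 64
Base → N → V → W → U: 11+22+10+11 = 54
… (10 more)
The minimum is 33.
One shortest path: Base → U → N → W → V.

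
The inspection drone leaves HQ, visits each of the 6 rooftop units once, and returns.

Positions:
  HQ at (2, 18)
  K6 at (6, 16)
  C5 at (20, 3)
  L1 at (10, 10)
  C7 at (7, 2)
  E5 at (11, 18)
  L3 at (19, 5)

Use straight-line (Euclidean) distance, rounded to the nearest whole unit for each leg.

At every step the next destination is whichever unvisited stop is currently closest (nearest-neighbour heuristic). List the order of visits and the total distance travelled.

At HQ the remaining stops are K6 4, E5 9, L1 11, C7 17, L3 21, C5 23; go to K6.
At K6 the remaining stops are E5 5, L1 7, C7 14, L3 17, C5 19; go to E5.
At E5 the remaining stops are L1 8, L3 15, C7 16, C5 17; go to L1.
At L1 the remaining stops are C7 9, L3 10, C5 12; go to C7.
At C7 the remaining stops are L3 12, C5 13; go to L3.
At L3 the remaining stops are C5 2; go to C5.
Return C5→HQ: 23.
Total = 4 + 5 + 8 + 9 + 12 + 2 + 23 = 63.

63 along HQ → K6 → E5 → L1 → C7 → L3 → C5 → HQ.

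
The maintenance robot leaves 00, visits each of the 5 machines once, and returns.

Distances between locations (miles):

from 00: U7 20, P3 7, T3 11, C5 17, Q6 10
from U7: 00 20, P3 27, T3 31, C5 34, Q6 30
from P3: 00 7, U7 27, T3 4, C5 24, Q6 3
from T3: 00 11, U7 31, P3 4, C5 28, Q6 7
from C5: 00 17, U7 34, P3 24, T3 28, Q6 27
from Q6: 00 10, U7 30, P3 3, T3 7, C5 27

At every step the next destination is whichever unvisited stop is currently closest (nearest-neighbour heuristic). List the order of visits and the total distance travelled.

Total distance 99 miles via the nearest-neighbour route 00 → P3 → Q6 → T3 → C5 → U7 → 00.

From 00: distances to unvisited — P3=7, Q6=10, T3=11, C5=17, U7=20. Nearest is P3 (7).
From P3: distances to unvisited — Q6=3, T3=4, C5=24, U7=27. Nearest is Q6 (3).
From Q6: distances to unvisited — T3=7, C5=27, U7=30. Nearest is T3 (7).
From T3: distances to unvisited — C5=28, U7=31. Nearest is C5 (28).
From C5: distances to unvisited — U7=34. Nearest is U7 (34).
Return U7→00: 20.
Total = 7 + 3 + 7 + 28 + 34 + 20 = 99.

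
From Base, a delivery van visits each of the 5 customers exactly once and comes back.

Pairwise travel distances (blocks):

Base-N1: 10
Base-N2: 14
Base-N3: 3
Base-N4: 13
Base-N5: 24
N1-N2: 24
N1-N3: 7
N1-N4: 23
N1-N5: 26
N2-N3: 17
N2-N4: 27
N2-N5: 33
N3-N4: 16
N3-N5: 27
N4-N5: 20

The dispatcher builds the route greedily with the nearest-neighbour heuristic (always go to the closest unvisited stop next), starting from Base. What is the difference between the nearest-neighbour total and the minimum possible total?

The nearest-neighbour route is 3 blocks longer than optimal.

From Base: N3=3, N1=10, N4=13, N2=14, N5=24 → choose N3 (3).
From N3: N1=7, N4=16, N2=17, N5=27 → choose N1 (7).
From N1: N4=23, N2=24, N5=26 → choose N4 (23).
From N4: N5=20, N2=27 → choose N5 (20).
From N5: N2=33 → choose N2 (33).
NN route Base → N3 → N1 → N4 → N5 → N2 → Base costs 100.
Optimal: Base → N2 → N3 → N1 → N5 → N4 → Base costs 97 (by enumerating all 60 distinct tours).
Excess = 100 − 97 = 3.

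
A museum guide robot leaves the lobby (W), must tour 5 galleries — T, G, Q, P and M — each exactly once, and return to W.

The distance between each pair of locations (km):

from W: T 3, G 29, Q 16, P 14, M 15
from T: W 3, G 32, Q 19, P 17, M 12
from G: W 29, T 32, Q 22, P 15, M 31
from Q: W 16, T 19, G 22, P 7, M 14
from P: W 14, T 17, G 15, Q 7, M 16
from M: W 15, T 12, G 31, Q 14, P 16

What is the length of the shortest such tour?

Shortest round trip = 80 km.

With 5 stops there are 5!/2 = 60 distinct round trips (a route and its reverse cost the same).
W→T→G→Q→P→M→W: 3+32+22+7+16+15 = 95
W→T→G→Q→M→P→W: 3+32+22+14+16+14 = 101
W→T→G→P→Q→M→W: 3+32+15+7+14+15 = 86
W→T→G→P→M→Q→W: 3+32+15+16+14+16 = 96
W→T→G→M→Q→P→W: 3+32+31+14+7+14 = 101
W→T→G→M→P→Q→W: 3+32+31+16+7+16 = 105
W→T→Q→G→P→M→W: 3+19+22+15+16+15 = 90
W→T→Q→G→M→P→W: 3+19+22+31+16+14 = 105
W→T→Q→P→G→M→W: 3+19+7+15+31+15 = 90
W→T→Q→P→M→G→W: 3+19+7+16+31+29 = 105
W→T→Q→M→G→P→W: 3+19+14+31+15+14 = 96
W→T→Q→M→P→G→W: 3+19+14+16+15+29 = 96
W→T→P→G→Q→M→W: 3+17+15+22+14+15 = 86
W→T→P→G→M→Q→W: 3+17+15+31+14+16 = 96
… (46 more)
W→T→M→Q→G→P→W: 3+12+14+22+15+14 = 80  ← best
The minimum is 80.
One optimal route: W → T → M → Q → G → P → W (or its reverse).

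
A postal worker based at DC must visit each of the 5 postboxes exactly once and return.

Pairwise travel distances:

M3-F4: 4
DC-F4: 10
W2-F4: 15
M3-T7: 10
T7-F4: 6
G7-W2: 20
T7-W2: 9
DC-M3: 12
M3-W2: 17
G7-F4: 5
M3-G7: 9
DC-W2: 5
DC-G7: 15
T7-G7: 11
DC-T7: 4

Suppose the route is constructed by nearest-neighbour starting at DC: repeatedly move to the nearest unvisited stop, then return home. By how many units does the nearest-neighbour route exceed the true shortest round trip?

DC: T7=4, W2=5, F4=10, M3=12, G7=15 ⇒ T7
T7: F4=6, W2=9, M3=10, G7=11 ⇒ F4
F4: M3=4, G7=5, W2=15 ⇒ M3
M3: G7=9, W2=17 ⇒ G7
G7: W2=20 ⇒ W2
NN route DC → T7 → F4 → M3 → G7 → W2 → DC costs 48.
Optimal: DC → M3 → G7 → F4 → T7 → W2 → DC costs 46 (by enumerating all 60 distinct tours).
Excess = 48 − 46 = 2.

2 longer than the optimal tour.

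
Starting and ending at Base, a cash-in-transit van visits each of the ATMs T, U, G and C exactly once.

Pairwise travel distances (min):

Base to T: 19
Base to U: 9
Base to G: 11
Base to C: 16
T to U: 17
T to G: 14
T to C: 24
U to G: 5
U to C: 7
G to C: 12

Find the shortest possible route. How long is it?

Base→T→U→G→C→Base: 19+17+5+12+16 = 69
Base→T→U→C→G→Base: 19+17+7+12+11 = 66
Base→T→G→U→C→Base: 19+14+5+7+16 = 61
Base→T→G→C→U→Base: 19+14+12+7+9 = 61
Base→T→C→U→G→Base: 19+24+7+5+11 = 66
Base→T→C→G→U→Base: 19+24+12+5+9 = 69
Base→U→T→G→C→Base: 9+17+14+12+16 = 68
Base→U→T→C→G→Base: 9+17+24+12+11 = 73
Base→U→G→T→C→Base: 9+5+14+24+16 = 68
Base→U→C→T→G→Base: 9+7+24+14+11 = 65
Base→G→T→U→C→Base: 11+14+17+7+16 = 65
Base→G→U→T→C→Base: 11+5+17+24+16 = 73
The minimum is 61.
One optimal route: Base → T → G → U → C → Base (or its reverse).

Shortest round trip = 61 min.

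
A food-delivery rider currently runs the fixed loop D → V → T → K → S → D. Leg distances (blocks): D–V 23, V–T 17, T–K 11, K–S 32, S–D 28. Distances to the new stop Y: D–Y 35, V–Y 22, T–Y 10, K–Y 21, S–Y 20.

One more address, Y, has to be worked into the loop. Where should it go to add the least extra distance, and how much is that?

+9 blocks — insert Y between K and S.

Insertion cost between consecutive stops i–j is d(i,Y) + d(Y,j) − d(i,j):
  between D and V: 35 + 22 − 23 = 34
  between V and T: 22 + 10 − 17 = 15
  between T and K: 10 + 21 − 11 = 20
  between K and S: 21 + 20 − 32 = 9
  between S and D: 20 + 35 − 28 = 27
Cheapest insertion is between K and S, adding 9.
New total = 111 + 9 = 120.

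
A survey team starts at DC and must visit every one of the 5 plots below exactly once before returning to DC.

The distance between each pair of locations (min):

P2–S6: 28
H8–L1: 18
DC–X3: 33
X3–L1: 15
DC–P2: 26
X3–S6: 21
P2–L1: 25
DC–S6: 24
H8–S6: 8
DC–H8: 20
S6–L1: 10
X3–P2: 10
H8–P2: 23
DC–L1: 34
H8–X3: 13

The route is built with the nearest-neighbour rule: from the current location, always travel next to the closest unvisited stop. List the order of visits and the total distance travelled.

89 min along DC → H8 → S6 → L1 → X3 → P2 → DC.

From DC: distances to unvisited — H8=20, S6=24, P2=26, X3=33, L1=34. Nearest is H8 (20).
From H8: distances to unvisited — S6=8, X3=13, L1=18, P2=23. Nearest is S6 (8).
From S6: distances to unvisited — L1=10, X3=21, P2=28. Nearest is L1 (10).
From L1: distances to unvisited — X3=15, P2=25. Nearest is X3 (15).
From X3: distances to unvisited — P2=10. Nearest is P2 (10).
Return P2→DC: 26.
Total = 20 + 8 + 10 + 15 + 10 + 26 = 89.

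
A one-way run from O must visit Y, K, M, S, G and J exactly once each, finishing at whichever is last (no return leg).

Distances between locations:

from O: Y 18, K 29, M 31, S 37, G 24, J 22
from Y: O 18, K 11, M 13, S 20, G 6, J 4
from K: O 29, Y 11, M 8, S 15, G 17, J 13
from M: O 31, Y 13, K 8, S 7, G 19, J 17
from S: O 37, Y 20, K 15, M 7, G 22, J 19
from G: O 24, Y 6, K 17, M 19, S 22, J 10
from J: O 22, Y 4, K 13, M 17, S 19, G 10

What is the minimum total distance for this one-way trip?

Minimum one-way distance = 62.

There are 6! = 720 possible orderings.
O → Y → K → M → S → G → J: 18+11+8+7+22+10 = 76
O → Y → K → M → S → J → G: 18+11+8+7+19+10 = 73
O → Y → K → M → G → S → J: 18+11+8+19+22+19 = 97
O → Y → K → M → G → J → S: 18+11+8+19+10+19 = 85
O → Y → K → M → J → S → G: 18+11+8+17+19+22 = 95
O → Y → K → M → J → G → S: 18+11+8+17+10+22 = 86
O → Y → K → S → M → G → J: 18+11+15+7+19+10 = 80
O → Y → K → S → M → J → G: 18+11+15+7+17+10 = 78
… (712 more)
O → Y → G → J → K → M → S: 18+6+10+13+8+7 = 62  ← best
The minimum is 62.
One shortest path: O → Y → G → J → K → M → S.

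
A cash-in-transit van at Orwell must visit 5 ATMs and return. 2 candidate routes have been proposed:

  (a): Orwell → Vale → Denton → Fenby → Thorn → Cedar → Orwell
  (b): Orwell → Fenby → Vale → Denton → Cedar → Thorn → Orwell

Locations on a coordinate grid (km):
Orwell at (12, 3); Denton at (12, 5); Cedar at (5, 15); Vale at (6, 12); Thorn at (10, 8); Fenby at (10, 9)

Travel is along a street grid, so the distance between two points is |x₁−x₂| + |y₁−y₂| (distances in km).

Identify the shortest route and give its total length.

64 km — (b) is the shortest.

(a): 15 + 13 + 6 + 1 + 12 + 19 = 66
(b): 8 + 7 + 13 + 17 + 12 + 7 = 64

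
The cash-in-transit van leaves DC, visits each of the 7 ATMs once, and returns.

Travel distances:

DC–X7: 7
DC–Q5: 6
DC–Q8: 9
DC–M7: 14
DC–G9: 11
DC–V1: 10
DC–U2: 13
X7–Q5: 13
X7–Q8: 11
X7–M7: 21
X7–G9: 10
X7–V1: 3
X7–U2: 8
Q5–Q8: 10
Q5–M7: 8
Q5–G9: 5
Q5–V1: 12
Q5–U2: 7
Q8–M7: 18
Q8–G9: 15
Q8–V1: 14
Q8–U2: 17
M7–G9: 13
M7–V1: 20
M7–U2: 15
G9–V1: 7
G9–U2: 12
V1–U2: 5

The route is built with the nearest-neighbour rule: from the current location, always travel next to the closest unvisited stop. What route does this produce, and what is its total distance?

At DC the remaining stops are Q5 6, X7 7, Q8 9, V1 10, G9 11, U2 13, M7 14; go to Q5.
At Q5 the remaining stops are G9 5, U2 7, M7 8, Q8 10, V1 12, X7 13; go to G9.
At G9 the remaining stops are V1 7, X7 10, U2 12, M7 13, Q8 15; go to V1.
At V1 the remaining stops are X7 3, U2 5, Q8 14, M7 20; go to X7.
At X7 the remaining stops are U2 8, Q8 11, M7 21; go to U2.
At U2 the remaining stops are M7 15, Q8 17; go to M7.
At M7 the remaining stops are Q8 18; go to Q8.
Return Q8→DC: 9.
Total = 6 + 5 + 7 + 3 + 8 + 15 + 18 + 9 = 71.

71 along DC → Q5 → G9 → V1 → X7 → U2 → M7 → Q8 → DC.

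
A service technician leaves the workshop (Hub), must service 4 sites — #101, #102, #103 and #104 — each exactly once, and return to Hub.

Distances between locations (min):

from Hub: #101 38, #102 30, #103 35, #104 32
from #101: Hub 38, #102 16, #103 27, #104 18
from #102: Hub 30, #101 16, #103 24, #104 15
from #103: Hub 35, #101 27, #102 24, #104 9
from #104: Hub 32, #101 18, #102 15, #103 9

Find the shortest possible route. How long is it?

Shortest round trip = 108 min.

Hub-#101-#102-#103-#104-Hub: 38+16+24+9+32 = 119
Hub-#101-#102-#104-#103-Hub: 38+16+15+9+35 = 113
Hub-#101-#103-#102-#104-Hub: 38+27+24+15+32 = 136
Hub-#101-#103-#104-#102-Hub: 38+27+9+15+30 = 119
Hub-#101-#104-#102-#103-Hub: 38+18+15+24+35 = 130
Hub-#101-#104-#103-#102-Hub: 38+18+9+24+30 = 119
Hub-#102-#101-#103-#104-Hub: 30+16+27+9+32 = 114
Hub-#102-#101-#104-#103-Hub: 30+16+18+9+35 = 108
Hub-#102-#103-#101-#104-Hub: 30+24+27+18+32 = 131
Hub-#102-#104-#101-#103-Hub: 30+15+18+27+35 = 125
Hub-#103-#101-#102-#104-Hub: 35+27+16+15+32 = 125
Hub-#103-#102-#101-#104-Hub: 35+24+16+18+32 = 125
The minimum is 108.
One optimal route: Hub → #102 → #101 → #104 → #103 → Hub (or its reverse).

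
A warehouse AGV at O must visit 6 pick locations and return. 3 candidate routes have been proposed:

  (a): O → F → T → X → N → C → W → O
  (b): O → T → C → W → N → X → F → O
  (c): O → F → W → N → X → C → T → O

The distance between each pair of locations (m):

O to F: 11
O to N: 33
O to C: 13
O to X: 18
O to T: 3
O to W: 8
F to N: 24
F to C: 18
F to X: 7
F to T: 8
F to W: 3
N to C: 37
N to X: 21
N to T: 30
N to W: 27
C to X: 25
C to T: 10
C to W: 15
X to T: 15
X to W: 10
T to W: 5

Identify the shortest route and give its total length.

94 m — (b) is the shortest.

(a): 11 + 8 + 15 + 21 + 37 + 15 + 8 = 115
(b): 3 + 10 + 15 + 27 + 21 + 7 + 11 = 94
(c): 11 + 3 + 27 + 21 + 25 + 10 + 3 = 100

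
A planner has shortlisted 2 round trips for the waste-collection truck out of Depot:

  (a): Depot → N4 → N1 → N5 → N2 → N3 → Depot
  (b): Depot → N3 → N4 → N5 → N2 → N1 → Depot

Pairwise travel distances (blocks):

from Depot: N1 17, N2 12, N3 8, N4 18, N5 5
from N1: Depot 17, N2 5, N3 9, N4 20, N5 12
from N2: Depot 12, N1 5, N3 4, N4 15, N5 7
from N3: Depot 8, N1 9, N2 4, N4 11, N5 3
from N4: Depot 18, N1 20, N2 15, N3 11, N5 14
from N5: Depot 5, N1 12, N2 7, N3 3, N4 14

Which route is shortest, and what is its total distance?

(a): 18 + 20 + 12 + 7 + 4 + 8 = 69
(b): 8 + 11 + 14 + 7 + 5 + 17 = 62

62 blocks — (b) is the shortest.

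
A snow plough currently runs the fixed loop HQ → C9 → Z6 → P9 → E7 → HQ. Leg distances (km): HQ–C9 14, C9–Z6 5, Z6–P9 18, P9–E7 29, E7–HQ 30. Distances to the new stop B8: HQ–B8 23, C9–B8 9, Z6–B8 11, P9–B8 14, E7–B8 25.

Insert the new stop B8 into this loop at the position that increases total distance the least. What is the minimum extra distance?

Insertion cost between consecutive stops i–j is d(i,B8) + d(B8,j) − d(i,j):
  between HQ and C9: 23 + 9 − 14 = 18
  between C9 and Z6: 9 + 11 − 5 = 15
  between Z6 and P9: 11 + 14 − 18 = 7
  between P9 and E7: 14 + 25 − 29 = 10
  between E7 and HQ: 25 + 23 − 30 = 18
Cheapest insertion is between Z6 and P9, adding 7.
New total = 96 + 7 = 103.

Minimum extra distance: 7 km, inserting B8 between Z6 and P9.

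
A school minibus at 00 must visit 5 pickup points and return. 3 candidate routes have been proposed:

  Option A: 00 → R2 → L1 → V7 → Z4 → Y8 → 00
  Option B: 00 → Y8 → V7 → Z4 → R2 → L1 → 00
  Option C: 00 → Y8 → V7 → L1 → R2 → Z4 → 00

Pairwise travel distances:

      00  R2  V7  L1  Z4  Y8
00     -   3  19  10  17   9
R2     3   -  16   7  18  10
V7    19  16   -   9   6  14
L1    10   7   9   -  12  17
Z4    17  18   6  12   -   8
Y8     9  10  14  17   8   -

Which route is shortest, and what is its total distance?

Shortest is Option A, total 42.

Option A: 3 + 7 + 9 + 6 + 8 + 9 = 42
Option B: 9 + 14 + 6 + 18 + 7 + 10 = 64
Option C: 9 + 14 + 9 + 7 + 18 + 17 = 74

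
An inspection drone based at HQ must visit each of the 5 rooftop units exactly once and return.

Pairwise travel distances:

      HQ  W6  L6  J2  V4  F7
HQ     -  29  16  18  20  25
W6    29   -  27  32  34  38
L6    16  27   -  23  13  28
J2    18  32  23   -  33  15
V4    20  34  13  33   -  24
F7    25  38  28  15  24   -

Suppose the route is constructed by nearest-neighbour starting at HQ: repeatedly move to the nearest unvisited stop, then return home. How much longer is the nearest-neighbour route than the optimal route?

From HQ: L6=16, J2=18, V4=20, F7=25, W6=29 → choose L6 (16).
From L6: V4=13, J2=23, W6=27, F7=28 → choose V4 (13).
From V4: F7=24, J2=33, W6=34 → choose F7 (24).
From F7: J2=15, W6=38 → choose J2 (15).
From J2: W6=32 → choose W6 (32).
NN route HQ → L6 → V4 → F7 → J2 → W6 → HQ costs 129.
Optimal: HQ → W6 → L6 → V4 → F7 → J2 → HQ costs 126 (by enumerating all 60 distinct tours).
Excess = 129 − 126 = 3.

The nearest-neighbour route is 3 longer than optimal.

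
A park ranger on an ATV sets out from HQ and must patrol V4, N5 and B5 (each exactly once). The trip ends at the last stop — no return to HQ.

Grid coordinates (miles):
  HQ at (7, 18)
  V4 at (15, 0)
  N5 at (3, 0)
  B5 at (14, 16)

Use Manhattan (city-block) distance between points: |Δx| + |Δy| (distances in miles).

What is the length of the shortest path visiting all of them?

There are 3! = 6 possible orderings.
HQ→V4→N5→B5: 26+12+27 = 65
HQ→V4→B5→N5: 26+17+27 = 70
HQ→N5→V4→B5: 22+12+17 = 51
HQ→N5→B5→V4: 22+27+17 = 66
HQ→B5→V4→N5: 9+17+12 = 38
HQ→B5→N5→V4: 9+27+12 = 48
The minimum is 38.
One shortest path: HQ → B5 → V4 → N5.

38 miles — the minimum one-way total.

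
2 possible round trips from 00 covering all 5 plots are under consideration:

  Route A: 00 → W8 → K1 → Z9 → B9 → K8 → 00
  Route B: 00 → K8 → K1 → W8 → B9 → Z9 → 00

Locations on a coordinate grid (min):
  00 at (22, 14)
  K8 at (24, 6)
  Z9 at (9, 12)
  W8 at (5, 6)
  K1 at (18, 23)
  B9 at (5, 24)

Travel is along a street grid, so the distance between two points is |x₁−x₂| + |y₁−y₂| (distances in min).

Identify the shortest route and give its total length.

112 min — Route B is the shortest.

Route A: 25 + 30 + 20 + 16 + 37 + 10 = 138
Route B: 10 + 23 + 30 + 18 + 16 + 15 = 112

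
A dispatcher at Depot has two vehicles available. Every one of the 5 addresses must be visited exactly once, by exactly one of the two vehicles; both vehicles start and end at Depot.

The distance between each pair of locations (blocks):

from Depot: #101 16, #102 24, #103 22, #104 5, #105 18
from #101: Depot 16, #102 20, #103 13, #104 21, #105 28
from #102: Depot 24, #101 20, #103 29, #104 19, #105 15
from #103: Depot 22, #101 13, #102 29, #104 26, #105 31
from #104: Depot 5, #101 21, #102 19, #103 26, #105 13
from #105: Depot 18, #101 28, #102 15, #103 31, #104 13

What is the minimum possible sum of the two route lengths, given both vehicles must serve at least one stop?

98 blocks — the smallest possible combined total.

There are 2^4 − 1 = 15 ways to divide the 5 stops into two non-empty groups. For each, the best each vehicle can do is its own shortest tour through its group:
  {#101} + {#102, #103, #104, #105}: 32 + 84 = 116
  {#102} + {#101, #103, #104, #105}: 48 + 78 = 126
  {#101, #102} + {#103, #104, #105}: 60 + 71 = 131
  {#103} + {#101, #102, #104, #105}: 44 + 69 = 113
  {#101, #103} + {#102, #104, #105}: 51 + 57 = 108
  {#102, #103} + {#101, #104, #105}: 75 + 62 = 137
  … (15 splits in total)
  {#104} + {#101, #102, #103, #105}: 10 + 88 = 98  ← best
Best: vehicle 1 Depot → #104 → Depot = 10; vehicle 2 Depot → #103 → #101 → #102 → #105 → Depot = 88; combined 98.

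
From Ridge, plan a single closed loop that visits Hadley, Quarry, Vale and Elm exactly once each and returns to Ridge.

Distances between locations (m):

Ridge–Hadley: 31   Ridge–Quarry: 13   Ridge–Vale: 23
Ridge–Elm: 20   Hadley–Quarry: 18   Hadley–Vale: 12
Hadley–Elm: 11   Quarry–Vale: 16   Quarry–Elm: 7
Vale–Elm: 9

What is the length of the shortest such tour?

66 m — the shortest possible round trip.

Ridge - Hadley - Quarry - Vale - Elm - Ridge: 31+18+16+9+20 = 94
Ridge - Hadley - Quarry - Elm - Vale - Ridge: 31+18+7+9+23 = 88
Ridge - Hadley - Vale - Quarry - Elm - Ridge: 31+12+16+7+20 = 86
Ridge - Hadley - Vale - Elm - Quarry - Ridge: 31+12+9+7+13 = 72
Ridge - Hadley - Elm - Quarry - Vale - Ridge: 31+11+7+16+23 = 88
Ridge - Hadley - Elm - Vale - Quarry - Ridge: 31+11+9+16+13 = 80
Ridge - Quarry - Hadley - Vale - Elm - Ridge: 13+18+12+9+20 = 72
Ridge - Quarry - Hadley - Elm - Vale - Ridge: 13+18+11+9+23 = 74
Ridge - Quarry - Vale - Hadley - Elm - Ridge: 13+16+12+11+20 = 72
Ridge - Quarry - Elm - Hadley - Vale - Ridge: 13+7+11+12+23 = 66
Ridge - Vale - Hadley - Quarry - Elm - Ridge: 23+12+18+7+20 = 80
Ridge - Vale - Quarry - Hadley - Elm - Ridge: 23+16+18+11+20 = 88
The minimum is 66.
One optimal route: Ridge → Quarry → Elm → Hadley → Vale → Ridge (or its reverse).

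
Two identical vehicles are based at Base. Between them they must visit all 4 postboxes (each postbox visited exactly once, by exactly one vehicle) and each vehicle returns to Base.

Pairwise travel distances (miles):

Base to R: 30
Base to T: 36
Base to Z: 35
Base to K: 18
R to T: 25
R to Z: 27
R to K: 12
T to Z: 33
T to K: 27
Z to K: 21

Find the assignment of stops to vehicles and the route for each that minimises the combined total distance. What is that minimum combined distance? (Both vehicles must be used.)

159 miles — the smallest possible combined total.

There are 2^3 − 1 = 7 ways to divide the 4 stops into two non-empty groups. For each, the best each vehicle can do is its own shortest tour through its group:
  {R} + {T, Z, K}: 60 + 108 = 168
  {T} + {R, Z, K}: 72 + 92 = 164
  {R, T} + {Z, K}: 91 + 74 = 165
  {Z} + {R, T, K}: 70 + 91 = 161
  {R, Z} + {T, K}: 92 + 81 = 173
  {T, Z} + {R, K}: 104 + 60 = 164
  … (7 splits in total)
  {R, T, Z} + {K}: 123 + 36 = 159  ← best
Best: vehicle 1 Base → R → T → Z → Base = 123; vehicle 2 Base → K → Base = 36; combined 159.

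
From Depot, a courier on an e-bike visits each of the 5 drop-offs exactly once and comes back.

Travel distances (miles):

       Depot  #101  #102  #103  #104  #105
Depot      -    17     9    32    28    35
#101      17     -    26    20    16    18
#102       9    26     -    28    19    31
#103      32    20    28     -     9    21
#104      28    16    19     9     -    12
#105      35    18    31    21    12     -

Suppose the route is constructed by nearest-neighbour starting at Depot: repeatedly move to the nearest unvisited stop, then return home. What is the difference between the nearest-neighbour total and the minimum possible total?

From Depot: #102=9, #101=17, #104=28, #103=32, #105=35 → choose #102 (9).
From #102: #104=19, #101=26, #103=28, #105=31 → choose #104 (19).
From #104: #103=9, #105=12, #101=16 → choose #103 (9).
From #103: #101=20, #105=21 → choose #101 (20).
From #101: #105=18 → choose #105 (18).
NN route Depot → #102 → #104 → #103 → #101 → #105 → Depot costs 110.
Optimal: Depot → #101 → #105 → #103 → #104 → #102 → Depot costs 93 (by enumerating all 60 distinct tours).
Excess = 110 − 93 = 17.

Excess over optimum: 17 miles.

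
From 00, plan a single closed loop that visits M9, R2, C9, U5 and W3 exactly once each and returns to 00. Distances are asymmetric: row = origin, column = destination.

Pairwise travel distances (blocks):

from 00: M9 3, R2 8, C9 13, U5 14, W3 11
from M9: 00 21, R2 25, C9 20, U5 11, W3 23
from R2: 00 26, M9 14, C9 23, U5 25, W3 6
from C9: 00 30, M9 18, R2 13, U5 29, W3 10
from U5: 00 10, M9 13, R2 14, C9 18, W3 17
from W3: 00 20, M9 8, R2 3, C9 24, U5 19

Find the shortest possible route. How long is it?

61 blocks — the shortest possible round trip.

00→M9→R2→C9→U5→W3→00: 3+25+23+29+17+20 = 117
00→M9→R2→C9→W3→U5→00: 3+25+23+10+19+10 = 90
00→M9→R2→U5→C9→W3→00: 3+25+25+18+10+20 = 101
00→M9→R2→U5→W3→C9→00: 3+25+25+17+24+30 = 124
00→M9→R2→W3→C9→U5→00: 3+25+6+24+29+10 = 97
00→M9→R2→W3→U5→C9→00: 3+25+6+19+18+30 = 101
00→M9→C9→R2→U5→W3→00: 3+20+13+25+17+20 = 98
00→M9→C9→R2→W3→U5→00: 3+20+13+6+19+10 = 71
00→M9→C9→U5→R2→W3→00: 3+20+29+14+6+20 = 92
00→M9→C9→U5→W3→R2→00: 3+20+29+17+3+26 = 98
00→M9→C9→W3→R2→U5→00: 3+20+10+3+25+10 = 71
00→M9→C9→W3→U5→R2→00: 3+20+10+19+14+26 = 92
00→M9→U5→R2→C9→W3→00: 3+11+14+23+10+20 = 81
00→M9→U5→R2→W3→C9→00: 3+11+14+6+24+30 = 88
… (106 more)
00→C9→R2→W3→M9→U5→00: 13+13+6+8+11+10 = 61  ← best
The minimum is 61.
One optimal route: 00 → C9 → R2 → W3 → M9 → U5 → 00.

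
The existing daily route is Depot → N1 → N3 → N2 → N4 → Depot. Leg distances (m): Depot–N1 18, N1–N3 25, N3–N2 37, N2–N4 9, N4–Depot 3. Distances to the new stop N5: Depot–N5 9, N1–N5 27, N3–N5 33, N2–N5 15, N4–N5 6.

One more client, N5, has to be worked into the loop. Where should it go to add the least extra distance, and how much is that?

Minimum extra distance: 11 m, inserting N5 between N3 and N2.

Insertion cost between consecutive stops i–j is d(i,N5) + d(N5,j) − d(i,j):
  between Depot and N1: 9 + 27 − 18 = 18
  between N1 and N3: 27 + 33 − 25 = 35
  between N3 and N2: 33 + 15 − 37 = 11
  between N2 and N4: 15 + 6 − 9 = 12
  between N4 and Depot: 6 + 9 − 3 = 12
Cheapest insertion is between N3 and N2, adding 11.
New total = 92 + 11 = 103.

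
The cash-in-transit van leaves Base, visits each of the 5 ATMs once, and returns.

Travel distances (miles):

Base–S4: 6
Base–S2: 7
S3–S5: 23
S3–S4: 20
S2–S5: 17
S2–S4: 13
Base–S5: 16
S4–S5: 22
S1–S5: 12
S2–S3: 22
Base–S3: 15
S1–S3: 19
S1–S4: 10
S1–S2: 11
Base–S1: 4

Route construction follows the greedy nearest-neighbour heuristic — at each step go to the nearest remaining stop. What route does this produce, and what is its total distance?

Base → [S1:4 / S4:6 / S2:7 / S3:15 / S5:16] → S1 (4)
S1 → [S4:10 / S2:11 / S5:12 / S3:19] → S4 (10)
S4 → [S2:13 / S3:20 / S5:22] → S2 (13)
S2 → [S5:17 / S3:22] → S5 (17)
S5 → [S3:23] → S3 (23)
Return S3→Base: 15.
Total = 4 + 10 + 13 + 17 + 23 + 15 = 82.

82 miles along Base → S1 → S4 → S2 → S5 → S3 → Base.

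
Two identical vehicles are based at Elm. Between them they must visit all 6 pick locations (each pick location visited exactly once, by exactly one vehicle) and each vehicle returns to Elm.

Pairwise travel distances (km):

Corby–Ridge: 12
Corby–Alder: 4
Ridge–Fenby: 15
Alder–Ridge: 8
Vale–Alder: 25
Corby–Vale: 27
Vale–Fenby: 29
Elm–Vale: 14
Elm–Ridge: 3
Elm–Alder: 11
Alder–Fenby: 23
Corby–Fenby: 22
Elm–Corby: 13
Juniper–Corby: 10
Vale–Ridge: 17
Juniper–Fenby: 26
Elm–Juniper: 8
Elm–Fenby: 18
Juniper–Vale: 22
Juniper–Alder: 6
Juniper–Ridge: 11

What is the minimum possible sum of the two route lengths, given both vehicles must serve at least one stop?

Check every non-empty split of the stops between the two vehicles; for each half take its own optimal tour:
  {Juniper} + {Corby, Vale, Alder, Ridge, Fenby}: 16 + 80 = 96
  {Corby} + {Juniper, Vale, Alder, Ridge, Fenby}: 26 + 80 = 106
  {Juniper, Corby} + {Vale, Alder, Ridge, Fenby}: 31 + 77 = 108
  {Vale} + {Juniper, Corby, Alder, Ridge, Fenby}: 28 + 58 = 86
  {Juniper, Vale} + {Corby, Alder, Ridge, Fenby}: 44 + 55 = 99
  {Corby, Vale} + {Juniper, Alder, Ridge, Fenby}: 54 + 55 = 109
  … (31 splits in total)
Best: vehicle 1 Elm → Vale → Elm = 28; vehicle 2 Elm → Juniper → Alder → Corby → Fenby → Ridge → Elm = 58; combined 86.

86 km — the smallest possible combined total.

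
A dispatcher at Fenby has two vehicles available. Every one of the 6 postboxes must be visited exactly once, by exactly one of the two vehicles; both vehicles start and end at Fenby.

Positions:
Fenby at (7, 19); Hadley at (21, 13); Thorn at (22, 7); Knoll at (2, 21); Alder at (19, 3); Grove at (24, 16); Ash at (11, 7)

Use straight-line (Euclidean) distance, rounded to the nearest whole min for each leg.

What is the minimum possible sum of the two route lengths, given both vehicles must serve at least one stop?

Minimum combined distance: 64 min.

There are 2^5 − 1 = 31 ways to divide the 6 stops into two non-empty groups. For each, the best each vehicle can do is its own shortest tour through its group:
  {Hadley} + {Thorn, Knoll, Alder, Grove, Ash}: 30 + 62 = 92
  {Thorn} + {Hadley, Knoll, Alder, Grove, Ash}: 38 + 62 = 100
  {Hadley, Thorn} + {Knoll, Alder, Grove, Ash}: 40 + 62 = 102
  {Knoll} + {Hadley, Thorn, Alder, Grove, Ash}: 10 + 54 = 64
  {Hadley, Knoll} + {Thorn, Alder, Grove, Ash}: 41 + 53 = 94
  {Thorn, Knoll} + {Hadley, Alder, Grove, Ash}: 48 + 53 = 101
  … (31 splits in total)
Best: vehicle 1 Fenby → Knoll → Fenby = 10; vehicle 2 Fenby → Grove → Hadley → Thorn → Alder → Ash → Fenby = 54; combined 64.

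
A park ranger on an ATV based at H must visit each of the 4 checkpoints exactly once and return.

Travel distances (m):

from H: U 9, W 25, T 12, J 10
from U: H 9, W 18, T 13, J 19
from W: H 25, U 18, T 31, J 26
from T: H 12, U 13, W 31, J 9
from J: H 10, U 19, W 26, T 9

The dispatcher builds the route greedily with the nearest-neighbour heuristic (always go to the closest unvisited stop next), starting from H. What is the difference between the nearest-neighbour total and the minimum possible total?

8 m longer than the optimal tour.

From H: U=9, J=10, T=12, W=25 → choose U (9).
From U: T=13, W=18, J=19 → choose T (13).
From T: J=9, W=31 → choose J (9).
From J: W=26 → choose W (26).
NN route H → U → T → J → W → H costs 82.
Optimal: H → U → W → J → T → H costs 74 (by enumerating all 12 distinct tours).
Excess = 82 − 74 = 8.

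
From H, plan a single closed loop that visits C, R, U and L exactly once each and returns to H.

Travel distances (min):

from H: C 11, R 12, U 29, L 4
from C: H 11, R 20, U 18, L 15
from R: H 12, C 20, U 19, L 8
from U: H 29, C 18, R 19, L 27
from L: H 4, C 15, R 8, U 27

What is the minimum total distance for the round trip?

H→C→R→U→L→H: 11+20+19+27+4 = 81
H→C→R→L→U→H: 11+20+8+27+29 = 95
H→C→U→R→L→H: 11+18+19+8+4 = 60
H→C→U→L→R→H: 11+18+27+8+12 = 76
H→C→L→R→U→H: 11+15+8+19+29 = 82
H→C→L→U→R→H: 11+15+27+19+12 = 84
H→R→C→U→L→H: 12+20+18+27+4 = 81
H→R→C→L→U→H: 12+20+15+27+29 = 103
H→R→U→C→L→H: 12+19+18+15+4 = 68
H→R→L→C→U→H: 12+8+15+18+29 = 82
H→U→C→R→L→H: 29+18+20+8+4 = 79
H→U→R→C→L→H: 29+19+20+15+4 = 87
The minimum is 60.
One optimal route: H → C → U → R → L → H (or its reverse).

Minimum total distance: 60 min.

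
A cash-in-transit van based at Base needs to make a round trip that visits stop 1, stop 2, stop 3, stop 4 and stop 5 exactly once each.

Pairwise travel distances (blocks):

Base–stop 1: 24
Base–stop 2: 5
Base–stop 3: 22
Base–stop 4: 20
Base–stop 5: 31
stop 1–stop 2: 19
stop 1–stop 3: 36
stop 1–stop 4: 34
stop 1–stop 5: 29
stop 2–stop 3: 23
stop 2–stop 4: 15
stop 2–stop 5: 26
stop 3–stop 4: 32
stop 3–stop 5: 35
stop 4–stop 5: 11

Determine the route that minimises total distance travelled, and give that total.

118 blocks — the shortest possible round trip.

Base-stop 1-stop 2-stop 3-stop 4-stop 5-Base: 24+19+23+32+11+31 = 140
Base-stop 1-stop 2-stop 3-stop 5-stop 4-Base: 24+19+23+35+11+20 = 132
Base-stop 1-stop 2-stop 4-stop 3-stop 5-Base: 24+19+15+32+35+31 = 156
Base-stop 1-stop 2-stop 4-stop 5-stop 3-Base: 24+19+15+11+35+22 = 126
Base-stop 1-stop 2-stop 5-stop 3-stop 4-Base: 24+19+26+35+32+20 = 156
Base-stop 1-stop 2-stop 5-stop 4-stop 3-Base: 24+19+26+11+32+22 = 134
Base-stop 1-stop 3-stop 2-stop 4-stop 5-Base: 24+36+23+15+11+31 = 140
Base-stop 1-stop 3-stop 2-stop 5-stop 4-Base: 24+36+23+26+11+20 = 140
Base-stop 1-stop 3-stop 4-stop 2-stop 5-Base: 24+36+32+15+26+31 = 164
Base-stop 1-stop 3-stop 4-stop 5-stop 2-Base: 24+36+32+11+26+5 = 134
Base-stop 1-stop 3-stop 5-stop 2-stop 4-Base: 24+36+35+26+15+20 = 156
Base-stop 1-stop 3-stop 5-stop 4-stop 2-Base: 24+36+35+11+15+5 = 126
Base-stop 1-stop 4-stop 2-stop 3-stop 5-Base: 24+34+15+23+35+31 = 162
Base-stop 1-stop 4-stop 2-stop 5-stop 3-Base: 24+34+15+26+35+22 = 156
… (46 more)
Base-stop 2-stop 1-stop 5-stop 4-stop 3-Base: 5+19+29+11+32+22 = 118  ← best
The minimum is 118.
One optimal route: Base → stop 2 → stop 1 → stop 5 → stop 4 → stop 3 → Base (or its reverse).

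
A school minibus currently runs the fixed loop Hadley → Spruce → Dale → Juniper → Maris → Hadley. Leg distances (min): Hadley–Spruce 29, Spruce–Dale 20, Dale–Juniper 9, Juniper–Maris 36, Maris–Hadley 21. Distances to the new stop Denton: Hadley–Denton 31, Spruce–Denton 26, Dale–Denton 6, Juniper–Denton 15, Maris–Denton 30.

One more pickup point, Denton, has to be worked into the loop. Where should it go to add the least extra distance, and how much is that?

Insertion cost between consecutive stops i–j is d(i,Denton) + d(Denton,j) − d(i,j):
  between Hadley and Spruce: 31 + 26 − 29 = 28
  between Spruce and Dale: 26 + 6 − 20 = 12
  between Dale and Juniper: 6 + 15 − 9 = 12
  between Juniper and Maris: 15 + 30 − 36 = 9
  between Maris and Hadley: 30 + 31 − 21 = 40
Cheapest insertion is between Juniper and Maris, adding 9.
New total = 115 + 9 = 124.

Adding 9 min by placing Denton on the Juniper–Maris leg.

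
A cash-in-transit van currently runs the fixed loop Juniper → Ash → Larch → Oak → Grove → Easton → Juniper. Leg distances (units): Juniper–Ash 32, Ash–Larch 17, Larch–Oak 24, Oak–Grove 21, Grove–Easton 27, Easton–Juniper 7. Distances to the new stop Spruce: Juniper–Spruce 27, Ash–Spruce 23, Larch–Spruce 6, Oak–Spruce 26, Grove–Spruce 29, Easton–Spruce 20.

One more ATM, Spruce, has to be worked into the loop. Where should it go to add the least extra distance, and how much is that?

+8 — insert Spruce between Larch and Oak.

Insertion cost between consecutive stops i–j is d(i,Spruce) + d(Spruce,j) − d(i,j):
  between Juniper and Ash: 27 + 23 − 32 = 18
  between Ash and Larch: 23 + 6 − 17 = 12
  between Larch and Oak: 6 + 26 − 24 = 8
  between Oak and Grove: 26 + 29 − 21 = 34
  between Grove and Easton: 29 + 20 − 27 = 22
  between Easton and Juniper: 20 + 27 − 7 = 40
Cheapest insertion is between Larch and Oak, adding 8.
New total = 128 + 8 = 136.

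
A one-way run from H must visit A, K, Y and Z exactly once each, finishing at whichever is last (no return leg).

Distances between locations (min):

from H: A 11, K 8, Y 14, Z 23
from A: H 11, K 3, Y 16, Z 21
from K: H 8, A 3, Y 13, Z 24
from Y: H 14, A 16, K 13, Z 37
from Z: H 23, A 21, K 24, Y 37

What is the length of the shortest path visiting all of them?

Shortest open route: 51 min.

There are 4! = 24 possible orderings.
H→A→K→Y→Z: 11+3+13+37 = 64
H→A→K→Z→Y: 11+3+24+37 = 75
H→A→Y→K→Z: 11+16+13+24 = 64
H→A→Y→Z→K: 11+16+37+24 = 88
H→A→Z→K→Y: 11+21+24+13 = 69
H→A→Z→Y→K: 11+21+37+13 = 82
H→K→A→Y→Z: 8+3+16+37 = 64
H→K→A→Z→Y: 8+3+21+37 = 69
H→K→Y→A→Z: 8+13+16+21 = 58
H→K→Y→Z→A: 8+13+37+21 = 79
H→K→Z→A→Y: 8+24+21+16 = 69
H→K→Z→Y→A: 8+24+37+16 = 85
H→Y→A→K→Z: 14+16+3+24 = 57
H→Y→A→Z→K: 14+16+21+24 = 75
… (10 more)
H→Y→K→A→Z: 14+13+3+21 = 51  ← best
The minimum is 51.
One shortest path: H → Y → K → A → Z.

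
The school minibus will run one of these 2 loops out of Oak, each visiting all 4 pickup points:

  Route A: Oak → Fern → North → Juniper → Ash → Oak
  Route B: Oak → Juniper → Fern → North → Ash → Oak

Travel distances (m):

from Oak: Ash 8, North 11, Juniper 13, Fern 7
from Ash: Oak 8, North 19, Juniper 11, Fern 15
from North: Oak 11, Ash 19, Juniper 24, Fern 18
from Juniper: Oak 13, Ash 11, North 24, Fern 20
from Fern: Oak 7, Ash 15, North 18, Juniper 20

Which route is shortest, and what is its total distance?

Shortest is Route A, total 68 m.

Route A: 7 + 18 + 24 + 11 + 8 = 68
Route B: 13 + 20 + 18 + 19 + 8 = 78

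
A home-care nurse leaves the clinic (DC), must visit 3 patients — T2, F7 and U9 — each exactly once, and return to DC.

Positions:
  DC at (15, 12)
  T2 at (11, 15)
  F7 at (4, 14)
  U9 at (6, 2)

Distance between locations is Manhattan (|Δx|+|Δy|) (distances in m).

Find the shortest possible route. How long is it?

48 m — the shortest possible round trip.

With 3 stops there are 3!/2 = 3 distinct round trips (a route and its reverse cost the same).
DC→T2→F7→U9→DC: 7+8+14+19 = 48
DC→T2→U9→F7→DC: 7+18+14+13 = 52
DC→F7→T2→U9→DC: 13+8+18+19 = 58
The minimum is 48.
One optimal route: DC → T2 → F7 → U9 → DC (or its reverse).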